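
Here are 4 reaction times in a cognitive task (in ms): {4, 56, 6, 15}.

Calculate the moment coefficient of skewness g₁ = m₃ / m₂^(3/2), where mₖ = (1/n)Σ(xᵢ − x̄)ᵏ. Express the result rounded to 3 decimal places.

x̄ = (4 + 56 + 6 + 15) / 4 = 20.2500
deviations (xᵢ − x̄): -16.2500, 35.7500, -14.2500, -5.2500
Σ(xᵢ − x̄)² = 1772.7500 ⇒ m₂ = 1772.7500/4 = 443.18750
Σ(xᵢ − x̄)³ = 38361.3750 ⇒ m₃ = 38361.3750/4 = 9590.34375
m₂^(3/2) = 443.18750^(1.5) = 9329.99163
g₁ = m₃ / m₂^(3/2) = 9590.34375 / 9329.99163 ≈ 1.028

1.028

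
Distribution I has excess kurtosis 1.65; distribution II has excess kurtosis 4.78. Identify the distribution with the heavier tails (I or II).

Higher excess kurtosis ⇒ heavier tails relative to the normal distribution.
1.65 vs 4.78: the larger is 4.78, so II has heavier tails.

II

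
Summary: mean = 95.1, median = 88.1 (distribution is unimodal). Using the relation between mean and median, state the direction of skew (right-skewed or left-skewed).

mean − median = 95.1 − 88.1 = 7.0
mean > median ⇒ the longer tail is on the right ⇒ right-skewed (positively skewed).

right-skewed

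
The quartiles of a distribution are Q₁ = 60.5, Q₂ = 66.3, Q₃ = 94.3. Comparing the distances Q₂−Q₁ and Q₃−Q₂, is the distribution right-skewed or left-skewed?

Q₂ − Q₁ = 5.8;  Q₃ − Q₂ = 28.0
Q₃ − Q₂ > Q₂ − Q₁ ⇒ the upper half is more spread out ⇒ right-skewed.

right-skewed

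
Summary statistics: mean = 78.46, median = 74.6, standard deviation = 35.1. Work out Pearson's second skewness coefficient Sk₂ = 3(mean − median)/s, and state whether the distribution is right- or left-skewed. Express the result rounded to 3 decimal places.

Sk₂ = 3(78.46 − 74.6) / 35.1 = 3 × 3.8600 / 35.1
    = 11.5800 / 35.1 ≈ 0.330
Sk₂ > 0 ⇒ mean > median ⇒ right-skewed (positive skew).

0.330, right-skewed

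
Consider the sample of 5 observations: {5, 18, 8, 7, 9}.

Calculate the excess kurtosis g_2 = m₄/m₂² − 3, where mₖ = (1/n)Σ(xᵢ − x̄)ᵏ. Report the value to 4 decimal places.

x̄ = 9.4000
Σ(xᵢ − x̄)² = 101.2000 ⇒ m₂ = 20.24000
Σ(xᵢ − x̄)⁴ = 5881.9360 ⇒ m₄ = 1176.38720
m₂² = 409.65760
g_2 = m₄/m₂² − 3 = 2.87164 − 3 ≈ -0.1284

-0.1284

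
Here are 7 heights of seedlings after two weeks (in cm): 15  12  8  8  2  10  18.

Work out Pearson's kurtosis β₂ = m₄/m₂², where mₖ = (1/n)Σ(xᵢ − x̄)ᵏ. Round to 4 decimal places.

2.3102

x̄ = 10.4286
Σ(xᵢ − x̄)² = 163.7143 ⇒ m₂ = 23.38776
Σ(xᵢ − x̄)⁴ = 8845.5569 ⇒ m₄ = 1263.65098
m₂² = 546.98709
β₂ = m₄/m₂² = 1263.65098 / 546.98709 ≈ 2.3102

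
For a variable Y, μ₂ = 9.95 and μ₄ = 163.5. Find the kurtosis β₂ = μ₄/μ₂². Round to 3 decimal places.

μ₂² = 9.95² = 99.00250
μ₄/μ₂² = 163.5 / 99.00250 = 1.65147
β₂ ≈ 1.651

1.651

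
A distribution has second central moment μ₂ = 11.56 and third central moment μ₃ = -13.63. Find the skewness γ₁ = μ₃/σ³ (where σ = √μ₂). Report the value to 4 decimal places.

σ = √μ₂ = √11.56 = 3.40000
σ³ = μ₂^(3/2) = 39.30400
γ₁ = μ₃/σ³ = -13.63 / 39.30400 ≈ -0.3468

-0.3468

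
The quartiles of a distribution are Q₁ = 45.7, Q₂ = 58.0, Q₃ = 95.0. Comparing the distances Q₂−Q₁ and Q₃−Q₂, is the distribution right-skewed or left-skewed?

Q₂ − Q₁ = 12.3;  Q₃ − Q₂ = 37.0
Q₃ − Q₂ > Q₂ − Q₁ ⇒ the upper half is more spread out ⇒ right-skewed.

right-skewed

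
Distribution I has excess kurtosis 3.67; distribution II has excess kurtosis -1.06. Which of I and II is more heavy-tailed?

I

Higher excess kurtosis ⇒ heavier tails relative to the normal distribution.
3.67 vs -1.06: the larger is 3.67, so I has heavier tails. (I is leptokurtic — heavier-than-normal tails; the other is platykurtic.)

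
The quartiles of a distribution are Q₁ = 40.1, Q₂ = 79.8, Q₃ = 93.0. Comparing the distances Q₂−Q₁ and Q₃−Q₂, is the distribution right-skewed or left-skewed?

Q₂ − Q₁ = 39.7;  Q₃ − Q₂ = 13.2
Q₂ − Q₁ > Q₃ − Q₂ ⇒ the lower half is more spread out ⇒ left-skewed.

left-skewed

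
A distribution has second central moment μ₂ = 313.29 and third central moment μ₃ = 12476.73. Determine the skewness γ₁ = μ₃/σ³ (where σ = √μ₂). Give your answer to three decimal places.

2.250

σ = √μ₂ = √313.29 = 17.70000
σ³ = μ₂^(3/2) = 5545.23300
γ₁ = μ₃/σ³ = 12476.73 / 5545.23300 ≈ 2.250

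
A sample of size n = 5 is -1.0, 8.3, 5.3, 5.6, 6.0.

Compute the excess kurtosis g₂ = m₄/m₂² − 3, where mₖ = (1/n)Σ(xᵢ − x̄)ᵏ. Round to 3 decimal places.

-0.185

x̄ = 4.8400
Σ(xᵢ − x̄)² = 48.2120 ⇒ m₂ = 9.64240
Σ(xᵢ − x̄)⁴ = 1308.7002 ⇒ m₄ = 261.74004
m₂² = 92.97588
g₂ = m₄/m₂² − 3 = 2.81514 − 3 ≈ -0.185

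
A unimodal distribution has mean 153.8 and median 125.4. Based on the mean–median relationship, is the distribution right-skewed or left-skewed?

mean − median = 153.8 − 125.4 = 28.4
mean > median ⇒ the longer tail is on the right ⇒ right-skewed (positively skewed).

right-skewed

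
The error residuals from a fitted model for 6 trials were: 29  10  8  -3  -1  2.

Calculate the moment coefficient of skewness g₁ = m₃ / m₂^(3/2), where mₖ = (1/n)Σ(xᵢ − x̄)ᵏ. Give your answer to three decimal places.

x̄ = (29 + 10 + 8 - 3 - 1 + 2) / 6 = 7.5000
deviations (xᵢ − x̄): 21.5000, 2.5000, 0.5000, -10.5000, -8.5000, -5.5000
Σ(xᵢ − x̄)² = 681.5000 ⇒ m₂ = 681.5000/6 = 113.58333
Σ(xᵢ − x̄)³ = 8016.0000 ⇒ m₃ = 8016.0000/6 = 1336.00000
m₂^(3/2) = 113.58333^(1.5) = 1210.51985
g₁ = m₃ / m₂^(3/2) = 1336.00000 / 1210.51985 ≈ 1.104

1.104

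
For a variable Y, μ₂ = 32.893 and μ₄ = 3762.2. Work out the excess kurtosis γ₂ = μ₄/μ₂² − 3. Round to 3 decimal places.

0.477

μ₂² = 32.893² = 1081.94945
μ₄/μ₂² = 3762.2 / 1081.94945 = 3.47724
γ₂ = 3.47724 − 3 ≈ 0.477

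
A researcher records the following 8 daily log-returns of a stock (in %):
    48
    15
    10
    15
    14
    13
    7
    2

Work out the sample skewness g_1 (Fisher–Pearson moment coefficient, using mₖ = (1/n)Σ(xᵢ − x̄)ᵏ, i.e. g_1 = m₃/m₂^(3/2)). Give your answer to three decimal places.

x̄ = (48 + 15 + 10 + 15 + 14 + 13 + 7 + 2) / 8 = 15.5000
deviations (xᵢ − x̄): 32.5000, -0.5000, -5.5000, -0.5000, -1.5000, -2.5000, -8.5000, -13.5000
Σ(xᵢ − x̄)² = 1350.0000 ⇒ m₂ = 1350.0000/8 = 168.75000
Σ(xᵢ − x̄)³ = 31068.0000 ⇒ m₃ = 31068.0000/8 = 3883.50000
m₂^(3/2) = 168.75000^(1.5) = 2192.12680
g_1 = m₃ / m₂^(3/2) = 3883.50000 / 2192.12680 ≈ 1.772

1.772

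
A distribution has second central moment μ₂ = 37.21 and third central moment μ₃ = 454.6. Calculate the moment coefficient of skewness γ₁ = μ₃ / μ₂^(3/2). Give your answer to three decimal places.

2.003

σ = √μ₂ = √37.21 = 6.10000
σ³ = μ₂^(3/2) = 226.98100
γ₁ = μ₃/σ³ = 454.6 / 226.98100 ≈ 2.003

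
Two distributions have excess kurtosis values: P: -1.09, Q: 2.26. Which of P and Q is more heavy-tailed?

Q

Higher excess kurtosis ⇒ heavier tails relative to the normal distribution.
-1.09 vs 2.26: the larger is 2.26, so Q has heavier tails. (Q is leptokurtic — heavier-than-normal tails; the other is platykurtic.)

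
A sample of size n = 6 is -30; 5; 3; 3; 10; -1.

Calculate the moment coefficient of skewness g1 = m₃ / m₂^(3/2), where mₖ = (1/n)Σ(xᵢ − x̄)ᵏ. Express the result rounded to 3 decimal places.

x̄ = (-30 + 5 + 3 + 3 + 10 - 1) / 6 = -1.6667
deviations (xᵢ − x̄): -28.3333, 6.6667, 4.6667, 4.6667, 11.6667, 0.6667
Σ(xᵢ − x̄)² = 1027.3333 ⇒ m₂ = 1027.3333/6 = 171.22222
Σ(xᵢ − x̄)³ = -20657.5556 ⇒ m₃ = -20657.5556/6 = -3442.92593
m₂^(3/2) = 171.22222^(1.5) = 2240.47547
g1 = m₃ / m₂^(3/2) = -3442.92593 / 2240.47547 ≈ -1.537

-1.537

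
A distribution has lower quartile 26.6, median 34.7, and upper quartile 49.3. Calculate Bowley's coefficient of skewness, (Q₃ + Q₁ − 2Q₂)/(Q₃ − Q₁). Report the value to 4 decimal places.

numerator: Q₃ + Q₁ − 2Q₂ = 49.3 + 26.6 − 2×34.7 = 6.5000
denominator: Q₃ − Q₁ = 49.3 − 26.6 = 22.7000
Bowley skewness = 6.5000 / 22.7000 ≈ 0.2863

0.2863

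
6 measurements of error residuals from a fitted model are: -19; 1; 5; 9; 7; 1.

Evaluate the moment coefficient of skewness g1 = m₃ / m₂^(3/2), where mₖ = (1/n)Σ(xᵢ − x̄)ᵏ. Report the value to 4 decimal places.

x̄ = (-19 + 1 + 5 + 9 + 7 + 1) / 6 = 0.6667
deviations (xᵢ − x̄): -19.6667, 0.3333, 4.3333, 8.3333, 6.3333, 0.3333
Σ(xᵢ − x̄)² = 515.3333 ⇒ m₂ = 515.3333/6 = 85.88889
Σ(xᵢ − x̄)³ = -6692.4444 ⇒ m₃ = -6692.4444/6 = -1115.40741
m₂^(3/2) = 85.88889^(1.5) = 795.98609
g1 = m₃ / m₂^(3/2) = -1115.40741 / 795.98609 ≈ -1.4013

-1.4013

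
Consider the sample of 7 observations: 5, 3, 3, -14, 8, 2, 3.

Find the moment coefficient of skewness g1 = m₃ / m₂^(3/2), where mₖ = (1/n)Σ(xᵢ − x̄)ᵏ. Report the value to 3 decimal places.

-1.682

x̄ = (5 + 3 + 3 - 14 + 8 + 2 + 3) / 7 = 1.4286
deviations (xᵢ − x̄): 3.5714, 1.5714, 1.5714, -15.4286, 6.5714, 0.5714, 1.5714
Σ(xᵢ − x̄)² = 301.7143 ⇒ m₂ = 301.7143/7 = 43.10204
Σ(xᵢ − x̄)³ = -3331.4694 ⇒ m₃ = -3331.4694/7 = -475.92420
m₂^(3/2) = 43.10204^(1.5) = 282.97414
g1 = m₃ / m₂^(3/2) = -475.92420 / 282.97414 ≈ -1.682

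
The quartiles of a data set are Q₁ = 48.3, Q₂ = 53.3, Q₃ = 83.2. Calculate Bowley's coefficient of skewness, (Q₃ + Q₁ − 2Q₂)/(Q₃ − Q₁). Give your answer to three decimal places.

0.713

numerator: Q₃ + Q₁ − 2Q₂ = 83.2 + 48.3 − 2×53.3 = 24.9000
denominator: Q₃ − Q₁ = 83.2 − 48.3 = 34.9000
Bowley skewness = 24.9000 / 34.9000 ≈ 0.713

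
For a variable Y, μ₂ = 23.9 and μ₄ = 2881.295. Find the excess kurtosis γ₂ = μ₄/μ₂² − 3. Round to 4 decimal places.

μ₂² = 23.9² = 571.21000
μ₄/μ₂² = 2881.295 / 571.21000 = 5.04420
γ₂ = 5.04420 − 3 ≈ 2.0442

2.0442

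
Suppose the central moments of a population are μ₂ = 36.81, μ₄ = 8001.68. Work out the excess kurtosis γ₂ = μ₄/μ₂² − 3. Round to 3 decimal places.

2.905

μ₂² = 36.81² = 1354.97610
μ₄/μ₂² = 8001.68 / 1354.97610 = 5.90540
γ₂ = 5.90540 − 3 ≈ 2.905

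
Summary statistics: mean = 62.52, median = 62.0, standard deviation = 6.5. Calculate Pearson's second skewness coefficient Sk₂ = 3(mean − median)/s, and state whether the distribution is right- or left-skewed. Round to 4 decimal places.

Sk₂ = 3(62.52 − 62.0) / 6.5 = 3 × 0.5200 / 6.5
    = 1.5600 / 6.5 ≈ 0.2400
Sk₂ > 0 ⇒ mean > median ⇒ right-skewed (positive skew).

0.2400, right-skewed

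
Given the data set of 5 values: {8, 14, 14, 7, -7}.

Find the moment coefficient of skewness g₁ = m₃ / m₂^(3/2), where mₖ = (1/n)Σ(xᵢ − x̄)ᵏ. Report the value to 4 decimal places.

x̄ = (8 + 14 + 14 + 7 - 7) / 5 = 7.2000
deviations (xᵢ − x̄): 0.8000, 6.8000, 6.8000, -0.2000, -14.2000
Σ(xᵢ − x̄)² = 294.8000 ⇒ m₂ = 294.8000/5 = 58.96000
Σ(xᵢ − x̄)³ = -2233.9200 ⇒ m₃ = -2233.9200/5 = -446.78400
m₂^(3/2) = 58.96000^(1.5) = 452.72681
g₁ = m₃ / m₂^(3/2) = -446.78400 / 452.72681 ≈ -0.9869

-0.9869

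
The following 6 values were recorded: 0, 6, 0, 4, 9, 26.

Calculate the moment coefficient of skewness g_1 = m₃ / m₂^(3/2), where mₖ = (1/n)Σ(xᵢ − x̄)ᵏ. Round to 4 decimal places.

x̄ = (0 + 6 + 0 + 4 + 9 + 26) / 6 = 7.5000
deviations (xᵢ − x̄): -7.5000, -1.5000, -7.5000, -3.5000, 1.5000, 18.5000
Σ(xᵢ − x̄)² = 471.5000 ⇒ m₂ = 471.5000/6 = 78.58333
Σ(xᵢ − x̄)³ = 5445.0000 ⇒ m₃ = 5445.0000/6 = 907.50000
m₂^(3/2) = 78.58333^(1.5) = 696.61957
g_1 = m₃ / m₂^(3/2) = 907.50000 / 696.61957 ≈ 1.3027

1.3027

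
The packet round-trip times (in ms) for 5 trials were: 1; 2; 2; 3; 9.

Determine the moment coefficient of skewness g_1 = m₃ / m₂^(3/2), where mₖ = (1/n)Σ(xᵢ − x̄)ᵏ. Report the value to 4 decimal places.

1.3211

x̄ = (1 + 2 + 2 + 3 + 9) / 5 = 3.4000
deviations (xᵢ − x̄): -2.4000, -1.4000, -1.4000, -0.4000, 5.6000
Σ(xᵢ − x̄)² = 41.2000 ⇒ m₂ = 41.2000/5 = 8.24000
Σ(xᵢ − x̄)³ = 156.2400 ⇒ m₃ = 156.2400/5 = 31.24800
m₂^(3/2) = 8.24000^(1.5) = 23.65325
g_1 = m₃ / m₂^(3/2) = 31.24800 / 23.65325 ≈ 1.3211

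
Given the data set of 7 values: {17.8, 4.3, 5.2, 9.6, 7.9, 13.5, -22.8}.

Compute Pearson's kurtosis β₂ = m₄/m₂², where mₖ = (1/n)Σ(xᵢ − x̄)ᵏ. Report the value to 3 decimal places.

4.119

x̄ = 5.0714
Σ(xᵢ − x̄)² = 1038.9943 ⇒ m₂ = 148.42776
Σ(xᵢ − x̄)⁴ = 635225.0199 ⇒ m₄ = 90746.43141
m₂² = 22030.79848
β₂ = m₄/m₂² = 90746.43141 / 22030.79848 ≈ 4.119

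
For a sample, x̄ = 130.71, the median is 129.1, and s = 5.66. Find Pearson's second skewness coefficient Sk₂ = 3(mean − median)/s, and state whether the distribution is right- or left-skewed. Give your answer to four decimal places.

Sk₂ = 3(130.71 − 129.1) / 5.66 = 3 × 1.6100 / 5.66
    = 4.8300 / 5.66 ≈ 0.8534
Sk₂ > 0 ⇒ mean > median ⇒ right-skewed (positive skew).

0.8534, right-skewed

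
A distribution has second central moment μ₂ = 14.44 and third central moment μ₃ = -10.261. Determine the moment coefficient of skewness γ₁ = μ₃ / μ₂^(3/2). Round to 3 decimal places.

-0.187

σ = √μ₂ = √14.44 = 3.80000
σ³ = μ₂^(3/2) = 54.87200
γ₁ = μ₃/σ³ = -10.261 / 54.87200 ≈ -0.187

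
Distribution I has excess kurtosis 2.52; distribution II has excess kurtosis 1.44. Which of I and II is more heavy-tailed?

I

Higher excess kurtosis ⇒ heavier tails relative to the normal distribution.
2.52 vs 1.44: the larger is 2.52, so I has heavier tails.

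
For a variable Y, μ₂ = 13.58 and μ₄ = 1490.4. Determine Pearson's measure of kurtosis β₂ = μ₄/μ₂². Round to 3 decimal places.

8.082

μ₂² = 13.58² = 184.41640
μ₄/μ₂² = 1490.4 / 184.41640 = 8.08171
β₂ ≈ 8.082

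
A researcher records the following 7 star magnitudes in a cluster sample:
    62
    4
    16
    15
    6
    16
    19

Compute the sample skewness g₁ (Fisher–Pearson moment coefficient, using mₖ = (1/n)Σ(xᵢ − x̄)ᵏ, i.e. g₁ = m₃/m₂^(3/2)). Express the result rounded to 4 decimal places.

1.6827

x̄ = (62 + 4 + 16 + 15 + 6 + 16 + 19) / 7 = 19.7143
deviations (xᵢ − x̄): 42.2857, -15.7143, -3.7143, -4.7143, -13.7143, -3.7143, -0.7143
Σ(xᵢ − x̄)² = 2273.4286 ⇒ m₂ = 2273.4286/7 = 324.77551
Σ(xᵢ − x̄)³ = 68942.8163 ⇒ m₃ = 68942.8163/7 = 9848.97376
m₂^(3/2) = 324.77551^(1.5) = 5852.95130
g₁ = m₃ / m₂^(3/2) = 9848.97376 / 5852.95130 ≈ 1.6827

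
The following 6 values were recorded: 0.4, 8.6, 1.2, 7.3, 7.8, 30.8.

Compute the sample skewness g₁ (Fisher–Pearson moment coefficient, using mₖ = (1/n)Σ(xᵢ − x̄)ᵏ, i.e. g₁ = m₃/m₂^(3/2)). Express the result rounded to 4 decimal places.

x̄ = (0.4 + 8.6 + 1.2 + 7.3 + 7.8 + 30.8) / 6 = 9.3500
deviations (xᵢ − x̄): -8.9500, -0.7500, -8.1500, -2.0500, -1.5500, 21.4500
Σ(xᵢ − x̄)² = 613.7950 ⇒ m₂ = 613.7950/6 = 102.29917
Σ(xᵢ − x̄)³ = 8598.1770 ⇒ m₃ = 8598.1770/6 = 1433.02950
m₂^(3/2) = 102.29917^(1.5) = 1034.68498
g₁ = m₃ / m₂^(3/2) = 1433.02950 / 1034.68498 ≈ 1.3850

1.3850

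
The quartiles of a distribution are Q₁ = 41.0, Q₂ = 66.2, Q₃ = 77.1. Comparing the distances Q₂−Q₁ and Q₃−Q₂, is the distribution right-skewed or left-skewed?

Q₂ − Q₁ = 25.2;  Q₃ − Q₂ = 10.9
Q₂ − Q₁ > Q₃ − Q₂ ⇒ the lower half is more spread out ⇒ left-skewed.

left-skewed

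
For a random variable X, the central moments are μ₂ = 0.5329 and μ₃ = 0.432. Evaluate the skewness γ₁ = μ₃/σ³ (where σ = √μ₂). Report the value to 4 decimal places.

σ = √μ₂ = √0.5329 = 0.73000
σ³ = μ₂^(3/2) = 0.38902
γ₁ = μ₃/σ³ = 0.432 / 0.38902 ≈ 1.1105

1.1105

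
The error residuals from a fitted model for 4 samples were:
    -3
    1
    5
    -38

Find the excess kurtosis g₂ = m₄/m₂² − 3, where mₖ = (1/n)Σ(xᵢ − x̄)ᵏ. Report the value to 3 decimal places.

x̄ = -8.7500
Σ(xᵢ − x̄)² = 1172.7500 ⇒ m₂ = 293.18750
Σ(xᵢ − x̄)⁴ = 777861.8281 ⇒ m₄ = 194465.45703
m₂² = 85958.91016
g₂ = m₄/m₂² − 3 = 2.26231 − 3 ≈ -0.738

-0.738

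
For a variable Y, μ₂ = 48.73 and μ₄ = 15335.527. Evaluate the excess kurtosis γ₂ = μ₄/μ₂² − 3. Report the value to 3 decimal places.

μ₂² = 48.73² = 2374.61290
μ₄/μ₂² = 15335.527 / 2374.61290 = 6.45812
γ₂ = 6.45812 − 3 ≈ 3.458

3.458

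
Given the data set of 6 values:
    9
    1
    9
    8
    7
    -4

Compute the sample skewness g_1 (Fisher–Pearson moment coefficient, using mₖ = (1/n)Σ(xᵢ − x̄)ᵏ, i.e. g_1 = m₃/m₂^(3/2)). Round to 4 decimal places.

-0.9120

x̄ = (9 + 1 + 9 + 8 + 7 - 4) / 6 = 5.0000
deviations (xᵢ − x̄): 4.0000, -4.0000, 4.0000, 3.0000, 2.0000, -9.0000
Σ(xᵢ − x̄)² = 142.0000 ⇒ m₂ = 142.0000/6 = 23.66667
Σ(xᵢ − x̄)³ = -630.0000 ⇒ m₃ = -630.0000/6 = -105.00000
m₂^(3/2) = 23.66667^(1.5) = 115.13454
g_1 = m₃ / m₂^(3/2) = -105.00000 / 115.13454 ≈ -0.9120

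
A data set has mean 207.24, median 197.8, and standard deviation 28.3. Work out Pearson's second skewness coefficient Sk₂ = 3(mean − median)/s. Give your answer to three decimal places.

1.001

Sk₂ = 3(207.24 − 197.8) / 28.3 = 3 × 9.4400 / 28.3
    = 28.3200 / 28.3 ≈ 1.001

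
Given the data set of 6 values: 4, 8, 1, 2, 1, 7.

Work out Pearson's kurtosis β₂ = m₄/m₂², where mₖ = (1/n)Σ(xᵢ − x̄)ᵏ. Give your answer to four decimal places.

1.4831

x̄ = 3.8333
Σ(xᵢ − x̄)² = 46.8333 ⇒ m₂ = 7.80556
Σ(xᵢ − x̄)⁴ = 542.1528 ⇒ m₄ = 90.35880
m₂² = 60.92670
β₂ = m₄/m₂² = 90.35880 / 60.92670 ≈ 1.4831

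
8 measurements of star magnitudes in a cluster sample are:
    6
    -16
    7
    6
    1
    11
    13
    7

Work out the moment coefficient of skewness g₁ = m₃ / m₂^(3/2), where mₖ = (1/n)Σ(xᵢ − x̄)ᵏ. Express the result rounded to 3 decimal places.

x̄ = (6 - 16 + 7 + 6 + 1 + 11 + 13 + 7) / 8 = 4.3750
deviations (xᵢ − x̄): 1.6250, -20.3750, 2.6250, 1.6250, -3.3750, 6.6250, 8.6250, 2.6250
Σ(xᵢ − x̄)² = 563.8750 ⇒ m₂ = 563.8750/8 = 70.48438
Σ(xᵢ − x̄)³ = -7519.7813 ⇒ m₃ = -7519.7813/8 = -939.97266
m₂^(3/2) = 70.48438^(1.5) = 591.75138
g₁ = m₃ / m₂^(3/2) = -939.97266 / 591.75138 ≈ -1.588

-1.588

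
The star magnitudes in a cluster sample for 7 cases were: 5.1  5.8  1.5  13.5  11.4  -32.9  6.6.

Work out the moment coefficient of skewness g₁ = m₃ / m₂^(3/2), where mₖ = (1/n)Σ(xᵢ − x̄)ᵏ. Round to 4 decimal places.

-1.7640

x̄ = (5.1 + 5.8 + 1.5 + 13.5 + 11.4 - 32.9 + 6.6) / 7 = 1.5714
deviations (xᵢ − x̄): 3.5286, 4.2286, -0.0714, 11.9286, 9.8286, -34.4714, 5.0286
Σ(xᵢ − x̄)² = 1482.7943 ⇒ m₂ = 1482.7943/7 = 211.82776
Σ(xᵢ − x̄)³ = -38068.2152 ⇒ m₃ = -38068.2152/7 = -5438.31645
m₂^(3/2) = 211.82776^(1.5) = 3083.00547
g₁ = m₃ / m₂^(3/2) = -5438.31645 / 3083.00547 ≈ -1.7640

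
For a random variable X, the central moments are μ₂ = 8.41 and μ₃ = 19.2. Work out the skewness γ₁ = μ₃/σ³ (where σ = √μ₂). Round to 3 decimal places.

0.787

σ = √μ₂ = √8.41 = 2.90000
σ³ = μ₂^(3/2) = 24.38900
γ₁ = μ₃/σ³ = 19.2 / 24.38900 ≈ 0.787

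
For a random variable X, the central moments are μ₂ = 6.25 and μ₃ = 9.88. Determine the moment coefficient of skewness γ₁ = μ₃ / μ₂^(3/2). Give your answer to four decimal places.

0.6323

σ = √μ₂ = √6.25 = 2.50000
σ³ = μ₂^(3/2) = 15.62500
γ₁ = μ₃/σ³ = 9.88 / 15.62500 ≈ 0.6323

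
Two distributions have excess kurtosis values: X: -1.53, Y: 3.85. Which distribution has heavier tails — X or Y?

Y

Higher excess kurtosis ⇒ heavier tails relative to the normal distribution.
-1.53 vs 3.85: the larger is 3.85, so Y has heavier tails. (Y is leptokurtic — heavier-than-normal tails; the other is platykurtic.)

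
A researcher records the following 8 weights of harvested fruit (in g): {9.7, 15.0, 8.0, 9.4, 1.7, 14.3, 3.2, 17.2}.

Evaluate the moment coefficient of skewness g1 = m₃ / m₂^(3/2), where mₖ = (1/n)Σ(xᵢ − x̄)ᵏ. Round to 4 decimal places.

x̄ = (9.7 + 15.0 + 8.0 + 9.4 + 1.7 + 14.3 + 3.2 + 17.2) / 8 = 9.8125
deviations (xᵢ − x̄): -0.1125, 5.1875, -1.8125, -0.4125, -8.1125, 4.4875, -6.6125, 7.3875
Σ(xᵢ − x̄)² = 214.6288 ⇒ m₂ = 214.6288/8 = 26.82859
Σ(xᵢ − x̄)³ = -195.9256 ⇒ m₃ = -195.9256/8 = -24.49070
m₂^(3/2) = 26.82859^(1.5) = 138.96226
g1 = m₃ / m₂^(3/2) = -24.49070 / 138.96226 ≈ -0.1762

-0.1762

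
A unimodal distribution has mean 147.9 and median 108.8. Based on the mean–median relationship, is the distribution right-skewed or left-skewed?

mean − median = 147.9 − 108.8 = 39.1
mean > median ⇒ the longer tail is on the right ⇒ right-skewed (positively skewed).

right-skewed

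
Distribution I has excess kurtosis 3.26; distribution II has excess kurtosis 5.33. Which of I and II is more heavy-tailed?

II

Higher excess kurtosis ⇒ heavier tails relative to the normal distribution.
3.26 vs 5.33: the larger is 5.33, so II has heavier tails.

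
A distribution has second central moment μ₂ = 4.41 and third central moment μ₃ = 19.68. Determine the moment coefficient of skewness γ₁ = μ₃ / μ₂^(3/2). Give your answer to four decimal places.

σ = √μ₂ = √4.41 = 2.10000
σ³ = μ₂^(3/2) = 9.26100
γ₁ = μ₃/σ³ = 19.68 / 9.26100 ≈ 2.1250

2.1250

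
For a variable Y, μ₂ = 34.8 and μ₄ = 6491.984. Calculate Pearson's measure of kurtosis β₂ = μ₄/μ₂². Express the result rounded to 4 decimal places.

5.3607

μ₂² = 34.8² = 1211.04000
μ₄/μ₂² = 6491.984 / 1211.04000 = 5.36067
β₂ ≈ 5.3607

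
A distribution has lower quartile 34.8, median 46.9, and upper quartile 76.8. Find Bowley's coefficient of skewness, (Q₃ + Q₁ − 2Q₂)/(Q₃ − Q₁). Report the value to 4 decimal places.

numerator: Q₃ + Q₁ − 2Q₂ = 76.8 + 34.8 − 2×46.9 = 17.8000
denominator: Q₃ − Q₁ = 76.8 − 34.8 = 42.0000
Bowley skewness = 17.8000 / 42.0000 ≈ 0.4238

0.4238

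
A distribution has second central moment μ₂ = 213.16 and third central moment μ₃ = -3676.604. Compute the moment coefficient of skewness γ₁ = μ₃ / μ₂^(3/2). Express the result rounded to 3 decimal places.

-1.181

σ = √μ₂ = √213.16 = 14.60000
σ³ = μ₂^(3/2) = 3112.13600
γ₁ = μ₃/σ³ = -3676.604 / 3112.13600 ≈ -1.181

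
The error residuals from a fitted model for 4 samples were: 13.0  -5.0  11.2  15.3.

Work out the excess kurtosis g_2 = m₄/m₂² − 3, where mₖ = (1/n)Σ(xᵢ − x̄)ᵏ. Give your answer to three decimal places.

x̄ = 8.6250
Σ(xᵢ − x̄)² = 255.9675 ⇒ m₂ = 63.99188
Σ(xᵢ − x̄)⁴ = 36857.9741 ⇒ m₄ = 9214.49352
m₂² = 4094.96007
g_2 = m₄/m₂² − 3 = 2.25020 − 3 ≈ -0.750

-0.750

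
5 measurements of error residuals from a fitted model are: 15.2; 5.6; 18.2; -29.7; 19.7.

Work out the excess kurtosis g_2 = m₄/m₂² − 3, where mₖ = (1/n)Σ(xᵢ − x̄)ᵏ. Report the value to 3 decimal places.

-0.118

x̄ = 5.8000
Σ(xᵢ − x̄)² = 1695.6200 ⇒ m₂ = 339.12400
Σ(xᵢ − x̄)⁴ = 1657009.7954 ⇒ m₄ = 331401.95908
m₂² = 115005.08738
g_2 = m₄/m₂² − 3 = 2.88163 − 3 ≈ -0.118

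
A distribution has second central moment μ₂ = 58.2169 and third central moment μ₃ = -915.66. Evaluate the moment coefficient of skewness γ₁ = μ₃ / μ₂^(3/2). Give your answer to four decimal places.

σ = √μ₂ = √58.2169 = 7.63000
σ³ = μ₂^(3/2) = 444.19495
γ₁ = μ₃/σ³ = -915.66 / 444.19495 ≈ -2.0614

-2.0614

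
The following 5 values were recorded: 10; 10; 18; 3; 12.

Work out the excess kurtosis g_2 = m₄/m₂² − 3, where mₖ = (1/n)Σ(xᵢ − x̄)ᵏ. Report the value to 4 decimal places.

-0.6117

x̄ = 10.6000
Σ(xᵢ − x̄)² = 115.2000 ⇒ m₂ = 23.04000
Σ(xᵢ − x̄)⁴ = 6338.9760 ⇒ m₄ = 1267.79520
m₂² = 530.84160
g_2 = m₄/m₂² − 3 = 2.38827 − 3 ≈ -0.6117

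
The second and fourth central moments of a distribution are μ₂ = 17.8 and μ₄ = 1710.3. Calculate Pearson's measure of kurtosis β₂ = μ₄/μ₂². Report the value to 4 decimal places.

μ₂² = 17.8² = 316.84000
μ₄/μ₂² = 1710.3 / 316.84000 = 5.39799
β₂ ≈ 5.3980

5.3980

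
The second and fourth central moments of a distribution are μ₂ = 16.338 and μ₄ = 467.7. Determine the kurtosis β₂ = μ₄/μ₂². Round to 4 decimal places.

1.7521

μ₂² = 16.338² = 266.93024
μ₄/μ₂² = 467.7 / 266.93024 = 1.75214
β₂ ≈ 1.7521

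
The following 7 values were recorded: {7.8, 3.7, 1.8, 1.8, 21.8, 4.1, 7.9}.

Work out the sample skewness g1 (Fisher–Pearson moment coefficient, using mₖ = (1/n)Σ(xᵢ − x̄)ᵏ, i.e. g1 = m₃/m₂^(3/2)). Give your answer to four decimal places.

1.5305

x̄ = (7.8 + 3.7 + 1.8 + 1.8 + 21.8 + 4.1 + 7.9) / 7 = 6.9857
deviations (xᵢ − x̄): 0.8143, -3.2857, -5.1857, -5.1857, 14.8143, -2.8857, 0.9143
Σ(xᵢ − x̄)² = 293.8686 ⇒ m₂ = 293.8686/7 = 41.98122
Σ(xᵢ − x̄)³ = 2914.0854 ⇒ m₃ = 2914.0854/7 = 416.29791
m₂^(3/2) = 41.98122^(1.5) = 272.00861
g1 = m₃ / m₂^(3/2) = 416.29791 / 272.00861 ≈ 1.5305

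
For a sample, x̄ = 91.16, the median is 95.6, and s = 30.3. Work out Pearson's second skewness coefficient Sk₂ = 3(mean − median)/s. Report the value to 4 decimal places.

-0.4396

Sk₂ = 3(91.16 − 95.6) / 30.3 = 3 × -4.4400 / 30.3
    = -13.3200 / 30.3 ≈ -0.4396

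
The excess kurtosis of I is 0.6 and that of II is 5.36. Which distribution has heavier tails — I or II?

II

Higher excess kurtosis ⇒ heavier tails relative to the normal distribution.
0.6 vs 5.36: the larger is 5.36, so II has heavier tails.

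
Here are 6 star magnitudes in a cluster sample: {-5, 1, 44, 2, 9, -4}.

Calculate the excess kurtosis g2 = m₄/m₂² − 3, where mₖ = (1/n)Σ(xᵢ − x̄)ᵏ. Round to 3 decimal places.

x̄ = 7.8333
Σ(xᵢ − x̄)² = 1694.8333 ⇒ m₂ = 282.47222
Σ(xᵢ − x̄)⁴ = 1761008.8194 ⇒ m₄ = 293501.46991
m₂² = 79790.55633
g2 = m₄/m₂² − 3 = 3.67840 − 3 ≈ 0.678

0.678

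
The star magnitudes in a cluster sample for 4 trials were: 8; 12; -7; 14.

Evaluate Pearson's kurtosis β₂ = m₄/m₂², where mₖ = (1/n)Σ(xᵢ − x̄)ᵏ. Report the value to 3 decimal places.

2.143

x̄ = 6.7500
Σ(xᵢ − x̄)² = 270.7500 ⇒ m₂ = 67.68750
Σ(xᵢ − x̄)⁴ = 39269.5781 ⇒ m₄ = 9817.39453
m₂² = 4581.59766
β₂ = m₄/m₂² = 9817.39453 / 4581.59766 ≈ 2.143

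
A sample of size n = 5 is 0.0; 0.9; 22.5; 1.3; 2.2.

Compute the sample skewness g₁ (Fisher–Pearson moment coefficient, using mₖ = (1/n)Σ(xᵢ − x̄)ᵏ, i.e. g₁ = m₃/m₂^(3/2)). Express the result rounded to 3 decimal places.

1.475

x̄ = (0.0 + 0.9 + 22.5 + 1.3 + 2.2) / 5 = 5.3800
deviations (xᵢ − x̄): -5.3800, -4.4800, 17.1200, -4.0800, -3.1800
Σ(xᵢ − x̄)² = 368.8680 ⇒ m₂ = 368.8680/5 = 73.77360
Σ(xᵢ − x̄)³ = 4672.0651 ⇒ m₃ = 4672.0651/5 = 934.41302
m₂^(3/2) = 73.77360^(1.5) = 633.65296
g₁ = m₃ / m₂^(3/2) = 934.41302 / 633.65296 ≈ 1.475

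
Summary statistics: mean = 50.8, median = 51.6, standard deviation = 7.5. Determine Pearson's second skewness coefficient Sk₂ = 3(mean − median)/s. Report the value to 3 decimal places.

-0.320

Sk₂ = 3(50.8 − 51.6) / 7.5 = 3 × -0.8000 / 7.5
    = -2.4000 / 7.5 ≈ -0.320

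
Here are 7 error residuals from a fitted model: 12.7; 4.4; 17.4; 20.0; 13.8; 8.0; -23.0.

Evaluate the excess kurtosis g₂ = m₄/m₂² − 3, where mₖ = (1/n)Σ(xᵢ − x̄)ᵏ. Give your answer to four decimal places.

1.0207

x̄ = 7.6143
Σ(xᵢ − x̄)² = 1261.0086 ⇒ m₂ = 180.14408
Σ(xᵢ − x̄)⁴ = 913351.6798 ⇒ m₄ = 130478.81140
m₂² = 32451.89015
g₂ = m₄/m₂² − 3 = 4.02068 − 3 ≈ 1.0207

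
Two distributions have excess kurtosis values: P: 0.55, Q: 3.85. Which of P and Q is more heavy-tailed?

Q

Higher excess kurtosis ⇒ heavier tails relative to the normal distribution.
0.55 vs 3.85: the larger is 3.85, so Q has heavier tails.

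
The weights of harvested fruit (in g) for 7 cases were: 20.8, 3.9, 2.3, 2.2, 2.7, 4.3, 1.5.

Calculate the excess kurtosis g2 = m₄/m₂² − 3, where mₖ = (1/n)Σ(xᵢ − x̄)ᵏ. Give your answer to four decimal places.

x̄ = 5.3857
Σ(xᵢ − x̄)² = 282.9686 ⇒ m₂ = 40.42408
Σ(xᵢ − x̄)⁴ = 56933.7793 ⇒ m₄ = 8133.39704
m₂² = 1634.10638
g2 = m₄/m₂² − 3 = 4.97728 − 3 ≈ 1.9773

1.9773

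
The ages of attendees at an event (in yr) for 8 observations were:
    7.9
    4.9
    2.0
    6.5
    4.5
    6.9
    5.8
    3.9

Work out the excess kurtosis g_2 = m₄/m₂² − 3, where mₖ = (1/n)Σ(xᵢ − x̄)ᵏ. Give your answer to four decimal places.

x̄ = 5.3000
Σ(xᵢ − x̄)² = 24.6600 ⇒ m₂ = 3.08250
Σ(xᵢ − x̄)⁴ = 177.2562 ⇒ m₄ = 22.15703
m₂² = 9.50181
g_2 = m₄/m₂² − 3 = 2.33188 − 3 ≈ -0.6681

-0.6681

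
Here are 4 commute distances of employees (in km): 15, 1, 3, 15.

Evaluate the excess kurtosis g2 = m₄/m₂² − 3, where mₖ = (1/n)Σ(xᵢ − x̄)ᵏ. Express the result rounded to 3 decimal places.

x̄ = 8.5000
Σ(xᵢ − x̄)² = 171.0000 ⇒ m₂ = 42.75000
Σ(xᵢ − x̄)⁴ = 7649.2500 ⇒ m₄ = 1912.31250
m₂² = 1827.56250
g2 = m₄/m₂² − 3 = 1.04637 − 3 ≈ -1.954

-1.954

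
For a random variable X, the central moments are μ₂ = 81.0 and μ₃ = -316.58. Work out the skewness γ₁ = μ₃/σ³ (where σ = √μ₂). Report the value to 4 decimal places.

σ = √μ₂ = √81.0 = 9.00000
σ³ = μ₂^(3/2) = 729.00000
γ₁ = μ₃/σ³ = -316.58 / 729.00000 ≈ -0.4343

-0.4343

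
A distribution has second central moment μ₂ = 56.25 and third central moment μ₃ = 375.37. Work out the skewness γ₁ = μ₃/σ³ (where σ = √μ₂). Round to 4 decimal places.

σ = √μ₂ = √56.25 = 7.50000
σ³ = μ₂^(3/2) = 421.87500
γ₁ = μ₃/σ³ = 375.37 / 421.87500 ≈ 0.8898

0.8898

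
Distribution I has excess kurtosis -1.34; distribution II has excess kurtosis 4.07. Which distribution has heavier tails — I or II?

Higher excess kurtosis ⇒ heavier tails relative to the normal distribution.
-1.34 vs 4.07: the larger is 4.07, so II has heavier tails. (II is leptokurtic — heavier-than-normal tails; the other is platykurtic.)

II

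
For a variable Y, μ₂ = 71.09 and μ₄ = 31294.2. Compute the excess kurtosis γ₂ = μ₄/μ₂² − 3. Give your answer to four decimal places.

μ₂² = 71.09² = 5053.78810
μ₄/μ₂² = 31294.2 / 5053.78810 = 6.19223
γ₂ = 6.19223 − 3 ≈ 3.1922

3.1922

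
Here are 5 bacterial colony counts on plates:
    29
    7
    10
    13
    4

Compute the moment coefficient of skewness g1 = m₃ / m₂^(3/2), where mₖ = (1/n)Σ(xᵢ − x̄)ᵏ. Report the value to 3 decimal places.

x̄ = (29 + 7 + 10 + 13 + 4) / 5 = 12.6000
deviations (xᵢ − x̄): 16.4000, -5.6000, -2.6000, 0.4000, -8.6000
Σ(xᵢ − x̄)² = 381.2000 ⇒ m₂ = 381.2000/5 = 76.24000
Σ(xᵢ − x̄)³ = 3581.7600 ⇒ m₃ = 3581.7600/5 = 716.35200
m₂^(3/2) = 76.24000^(1.5) = 665.69352
g1 = m₃ / m₂^(3/2) = 716.35200 / 665.69352 ≈ 1.076

1.076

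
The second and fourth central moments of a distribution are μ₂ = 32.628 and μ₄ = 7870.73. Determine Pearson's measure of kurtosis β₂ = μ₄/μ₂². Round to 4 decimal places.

7.3932

μ₂² = 32.628² = 1064.58638
μ₄/μ₂² = 7870.73 / 1064.58638 = 7.39323
β₂ ≈ 7.3932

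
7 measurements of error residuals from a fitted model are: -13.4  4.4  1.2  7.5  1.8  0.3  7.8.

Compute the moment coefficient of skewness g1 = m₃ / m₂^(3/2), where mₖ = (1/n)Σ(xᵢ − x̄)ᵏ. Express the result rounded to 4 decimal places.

-1.3243

x̄ = (-13.4 + 4.4 + 1.2 + 7.5 + 1.8 + 0.3 + 7.8) / 7 = 1.3714
deviations (xᵢ − x̄): -14.7714, 3.0286, -0.1714, 6.1286, 0.4286, -1.0714, 6.4286
Σ(xᵢ − x̄)² = 307.6143 ⇒ m₂ = 307.6143/7 = 43.94490
Σ(xᵢ − x̄)³ = -2700.5749 ⇒ m₃ = -2700.5749/7 = -385.79641
m₂^(3/2) = 43.94490^(1.5) = 291.31489
g1 = m₃ / m₂^(3/2) = -385.79641 / 291.31489 ≈ -1.3243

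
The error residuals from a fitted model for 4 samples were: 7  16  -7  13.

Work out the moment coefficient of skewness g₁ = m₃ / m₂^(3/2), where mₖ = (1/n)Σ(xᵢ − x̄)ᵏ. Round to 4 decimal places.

-0.7354

x̄ = (7 + 16 - 7 + 13) / 4 = 7.2500
deviations (xᵢ − x̄): -0.2500, 8.7500, -14.2500, 5.7500
Σ(xᵢ − x̄)² = 312.7500 ⇒ m₂ = 312.7500/4 = 78.18750
Σ(xᵢ − x̄)³ = -2033.6250 ⇒ m₃ = -2033.6250/4 = -508.40625
m₂^(3/2) = 78.18750^(1.5) = 691.36277
g₁ = m₃ / m₂^(3/2) = -508.40625 / 691.36277 ≈ -0.7354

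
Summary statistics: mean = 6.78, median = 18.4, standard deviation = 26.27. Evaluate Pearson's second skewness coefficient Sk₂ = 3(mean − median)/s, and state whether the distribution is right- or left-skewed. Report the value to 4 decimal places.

-1.3270, left-skewed

Sk₂ = 3(6.78 − 18.4) / 26.27 = 3 × -11.6200 / 26.27
    = -34.8600 / 26.27 ≈ -1.3270
Sk₂ < 0 ⇒ mean < median ⇒ left-skewed (negative skew).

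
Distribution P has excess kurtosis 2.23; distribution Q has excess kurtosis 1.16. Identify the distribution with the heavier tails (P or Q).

P

Higher excess kurtosis ⇒ heavier tails relative to the normal distribution.
2.23 vs 1.16: the larger is 2.23, so P has heavier tails.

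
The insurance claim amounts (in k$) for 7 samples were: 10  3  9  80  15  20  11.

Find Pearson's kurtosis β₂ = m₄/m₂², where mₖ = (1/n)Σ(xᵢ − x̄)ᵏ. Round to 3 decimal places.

4.809

x̄ = 21.1429
Σ(xᵢ − x̄)² = 4206.8571 ⇒ m₂ = 600.97959
Σ(xᵢ − x̄)⁴ = 12157942.7055 ⇒ m₄ = 1736848.95793
m₂² = 361176.46980
β₂ = m₄/m₂² = 1736848.95793 / 361176.46980 ≈ 4.809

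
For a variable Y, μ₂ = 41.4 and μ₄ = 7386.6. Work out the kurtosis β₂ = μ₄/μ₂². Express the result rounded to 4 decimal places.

μ₂² = 41.4² = 1713.96000
μ₄/μ₂² = 7386.6 / 1713.96000 = 4.30967
β₂ ≈ 4.3097

4.3097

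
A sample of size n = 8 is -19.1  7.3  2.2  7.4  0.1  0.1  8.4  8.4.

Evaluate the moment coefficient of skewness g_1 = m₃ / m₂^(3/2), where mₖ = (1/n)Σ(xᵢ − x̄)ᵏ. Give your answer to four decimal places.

x̄ = (-19.1 + 7.3 + 2.2 + 7.4 + 0.1 + 0.1 + 8.4 + 8.4) / 8 = 1.8500
deviations (xᵢ − x̄): -20.9500, 5.4500, 0.3500, 5.5500, -1.7500, -1.7500, 6.5500, 6.5500
Σ(xᵢ − x̄)² = 591.4600 ⇒ m₂ = 591.4600/8 = 73.93250
Σ(xᵢ − x̄)³ = -8310.8280 ⇒ m₃ = -8310.8280/8 = -1038.85350
m₂^(3/2) = 73.93250^(1.5) = 635.70128
g_1 = m₃ / m₂^(3/2) = -1038.85350 / 635.70128 ≈ -1.6342

-1.6342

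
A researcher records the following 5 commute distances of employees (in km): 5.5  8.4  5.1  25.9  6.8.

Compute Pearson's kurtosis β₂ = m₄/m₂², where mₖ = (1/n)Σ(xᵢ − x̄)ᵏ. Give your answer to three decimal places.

x̄ = 10.3400
Σ(xᵢ − x̄)² = 309.2920 ⇒ m₂ = 61.85840
Σ(xᵢ − x̄)⁴ = 60092.8795 ⇒ m₄ = 12018.57590
m₂² = 3826.46165
β₂ = m₄/m₂² = 12018.57590 / 3826.46165 ≈ 3.141

3.141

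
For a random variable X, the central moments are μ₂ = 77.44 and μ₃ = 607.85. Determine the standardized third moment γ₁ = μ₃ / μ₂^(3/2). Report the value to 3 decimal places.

σ = √μ₂ = √77.44 = 8.80000
σ³ = μ₂^(3/2) = 681.47200
γ₁ = μ₃/σ³ = 607.85 / 681.47200 ≈ 0.892

0.892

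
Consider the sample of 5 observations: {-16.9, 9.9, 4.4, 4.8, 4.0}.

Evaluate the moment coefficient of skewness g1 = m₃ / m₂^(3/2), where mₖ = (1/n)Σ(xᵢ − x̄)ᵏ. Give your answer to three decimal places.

-1.290

x̄ = (-16.9 + 9.9 + 4.4 + 4.8 + 4.0) / 5 = 1.2400
deviations (xᵢ − x̄): -18.1400, 8.6600, 3.1600, 3.5600, 2.7600
Σ(xᵢ − x̄)² = 434.3320 ⇒ m₂ = 434.3320/5 = 86.86640
Σ(xᵢ − x̄)³ = -5221.9822 ⇒ m₃ = -5221.9822/5 = -1044.39643
m₂^(3/2) = 86.86640^(1.5) = 809.61349
g1 = m₃ / m₂^(3/2) = -1044.39643 / 809.61349 ≈ -1.290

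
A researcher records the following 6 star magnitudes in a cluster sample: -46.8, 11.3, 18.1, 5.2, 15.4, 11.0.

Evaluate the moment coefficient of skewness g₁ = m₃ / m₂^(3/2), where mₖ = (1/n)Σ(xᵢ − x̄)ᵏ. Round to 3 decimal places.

x̄ = (-46.8 + 11.3 + 18.1 + 5.2 + 15.4 + 11.0) / 6 = 2.3667
deviations (xᵢ − x̄): -49.1667, 8.9333, 15.7333, 2.8333, 13.0333, 8.6333
Σ(xᵢ − x̄)² = 2997.1333 ⇒ m₂ = 2997.1333/6 = 499.52222
Σ(xᵢ − x̄)³ = -111365.9044 ⇒ m₃ = -111365.9044/6 = -18560.98407
m₂^(3/2) = 499.52222^(1.5) = 11164.31856
g₁ = m₃ / m₂^(3/2) = -18560.98407 / 11164.31856 ≈ -1.663

-1.663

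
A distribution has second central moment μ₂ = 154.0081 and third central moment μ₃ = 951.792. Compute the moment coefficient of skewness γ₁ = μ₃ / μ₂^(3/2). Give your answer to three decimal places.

0.498

σ = √μ₂ = √154.0081 = 12.41000
σ³ = μ₂^(3/2) = 1911.24052
γ₁ = μ₃/σ³ = 951.792 / 1911.24052 ≈ 0.498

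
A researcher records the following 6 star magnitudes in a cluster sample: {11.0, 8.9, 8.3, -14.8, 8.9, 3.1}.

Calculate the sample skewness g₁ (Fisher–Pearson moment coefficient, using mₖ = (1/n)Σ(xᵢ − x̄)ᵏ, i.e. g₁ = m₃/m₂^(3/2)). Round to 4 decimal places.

-1.5212

x̄ = (11.0 + 8.9 + 8.3 - 14.8 + 8.9 + 3.1) / 6 = 4.2333
deviations (xᵢ − x̄): 6.7667, 4.6667, 4.0667, -19.0333, 4.6667, -1.1333
Σ(xᵢ − x̄)² = 469.4333 ⇒ m₂ = 469.4333/6 = 78.23889
Σ(xᵢ − x̄)³ = -6316.2756 ⇒ m₃ = -6316.2756/6 = -1052.71259
m₂^(3/2) = 78.23889^(1.5) = 692.04448
g₁ = m₃ / m₂^(3/2) = -1052.71259 / 692.04448 ≈ -1.5212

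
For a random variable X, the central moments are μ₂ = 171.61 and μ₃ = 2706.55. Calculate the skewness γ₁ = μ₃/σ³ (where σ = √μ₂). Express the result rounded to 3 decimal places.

1.204

σ = √μ₂ = √171.61 = 13.10000
σ³ = μ₂^(3/2) = 2248.09100
γ₁ = μ₃/σ³ = 2706.55 / 2248.09100 ≈ 1.204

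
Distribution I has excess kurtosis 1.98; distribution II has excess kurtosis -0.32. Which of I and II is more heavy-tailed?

Higher excess kurtosis ⇒ heavier tails relative to the normal distribution.
1.98 vs -0.32: the larger is 1.98, so I has heavier tails. (I is leptokurtic — heavier-than-normal tails; the other is platykurtic.)

I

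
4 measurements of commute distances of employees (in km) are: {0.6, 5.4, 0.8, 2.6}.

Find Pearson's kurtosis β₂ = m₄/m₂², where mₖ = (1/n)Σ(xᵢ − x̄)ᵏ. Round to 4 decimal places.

1.8495

x̄ = 2.3500
Σ(xᵢ − x̄)² = 14.8300 ⇒ m₂ = 3.70750
Σ(xᵢ − x̄)⁴ = 101.6913 ⇒ m₄ = 25.42283
m₂² = 13.74556
β₂ = m₄/m₂² = 25.42283 / 13.74556 ≈ 1.8495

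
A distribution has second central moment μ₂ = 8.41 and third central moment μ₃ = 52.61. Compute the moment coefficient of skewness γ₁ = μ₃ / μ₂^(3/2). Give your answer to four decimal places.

σ = √μ₂ = √8.41 = 2.90000
σ³ = μ₂^(3/2) = 24.38900
γ₁ = μ₃/σ³ = 52.61 / 24.38900 ≈ 2.1571

2.1571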